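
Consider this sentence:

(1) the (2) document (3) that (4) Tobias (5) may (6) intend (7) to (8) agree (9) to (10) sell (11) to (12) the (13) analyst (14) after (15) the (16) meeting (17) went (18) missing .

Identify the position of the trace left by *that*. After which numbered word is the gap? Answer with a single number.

10

The filler 'that' is interpreted as the direct object of 'sell'. It moves to the left edge, and the trace sits right after 'sell':
The document that Tobias may intend to agree to sell ___ to the analyst after the meeting went missing.
'sell' is word 10.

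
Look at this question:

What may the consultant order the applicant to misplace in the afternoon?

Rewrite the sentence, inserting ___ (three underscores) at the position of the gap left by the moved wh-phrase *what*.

Pre-movement form: The consultant may order the applicant to misplace what in the afternoon.
'what' functions as the direct object of 'misplace'. The gap is right after 'misplace'.

What may the consultant order the applicant to misplace ___ in the afternoon?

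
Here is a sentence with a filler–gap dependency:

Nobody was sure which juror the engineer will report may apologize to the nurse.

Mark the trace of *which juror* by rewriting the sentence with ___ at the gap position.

Nobody was sure which juror the engineer will report ___ may apologize to the nurse.

Pre-movement form: The engineer will report which juror may apologize to the nurse.
'which juror' is the subject of the clause embedded under 'report'. The gap is right after 'report'.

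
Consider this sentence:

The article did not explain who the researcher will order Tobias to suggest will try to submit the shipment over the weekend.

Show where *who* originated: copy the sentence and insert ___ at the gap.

Before movement: The researcher will order Tobias to suggest who will try to submit the shipment over the weekend.
The filler 'who' is interpreted as the subject of the clause embedded under 'suggest'. The gap is right after 'suggest'.

The article did not explain who the researcher will order Tobias to suggest ___ will try to submit the shipment over the weekend.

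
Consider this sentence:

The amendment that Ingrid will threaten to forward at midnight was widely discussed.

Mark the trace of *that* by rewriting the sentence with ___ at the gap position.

The filler 'that' is interpreted as the direct object of 'forward'. The gap is right after 'forward'.

The amendment that Ingrid will threaten to forward ___ at midnight was widely discussed.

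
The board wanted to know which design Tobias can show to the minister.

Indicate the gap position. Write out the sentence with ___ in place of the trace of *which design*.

The board wanted to know which design Tobias can show ___ to the minister.

In situ: Tobias can show which design to the minister.
'which design' is the direct object of 'show'. The gap is right after 'show'.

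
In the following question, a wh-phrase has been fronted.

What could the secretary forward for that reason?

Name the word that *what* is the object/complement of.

In situ: The secretary could forward what for that reason.
The filler 'what' is interpreted as the direct object of 'forward'. Fronting leaves a gap immediately after 'forward':
What could the secretary forward ___ for that reason?

forward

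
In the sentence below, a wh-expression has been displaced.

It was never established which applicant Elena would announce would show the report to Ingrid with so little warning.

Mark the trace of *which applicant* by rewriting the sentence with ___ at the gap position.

Before movement: Elena would announce which applicant would show the report to Ingrid with so little warning.
'which applicant' is the subject of the clause embedded under 'announce'. The gap is right after 'announce'.

It was never established which applicant Elena would announce ___ would show the report to Ingrid with so little warning.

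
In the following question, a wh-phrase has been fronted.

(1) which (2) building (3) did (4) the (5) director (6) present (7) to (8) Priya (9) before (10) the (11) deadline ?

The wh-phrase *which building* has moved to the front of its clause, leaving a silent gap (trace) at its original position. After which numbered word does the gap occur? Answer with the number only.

In situ: The director did present which building to Priya before the deadline.
'which building' is the direct object of 'present'. Wh-movement fronts it, leaving a gap right after 'present':
Which building did the director present ___ to Priya before the deadline?
'present' is word 6.

6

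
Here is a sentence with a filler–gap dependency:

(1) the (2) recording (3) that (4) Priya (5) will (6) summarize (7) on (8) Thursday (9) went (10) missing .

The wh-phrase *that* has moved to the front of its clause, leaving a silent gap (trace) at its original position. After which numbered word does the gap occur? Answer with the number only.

'that' functions as the direct object of 'summarize'. Wh-movement fronts it, leaving a gap right after 'summarize':
The recording that Priya will summarize ___ on Thursday went missing.
'summarize' is word 6.

6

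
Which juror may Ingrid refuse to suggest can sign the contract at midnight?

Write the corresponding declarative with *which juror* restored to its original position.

'which juror' functions as the subject of the clause embedded under 'suggest'. Fronting leaves a gap immediately after 'suggest':
Which juror may Ingrid refuse to suggest ___ can sign the contract at midnight?

Ingrid may refuse to suggest which juror can sign the contract at midnight.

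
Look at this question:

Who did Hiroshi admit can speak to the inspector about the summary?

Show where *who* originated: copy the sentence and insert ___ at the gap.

Before movement: Hiroshi did admit who can speak to the inspector about the summary.
'who' functions as the subject of the clause embedded under 'admit'. The gap is right after 'admit'.

Who did Hiroshi admit ___ can speak to the inspector about the summary?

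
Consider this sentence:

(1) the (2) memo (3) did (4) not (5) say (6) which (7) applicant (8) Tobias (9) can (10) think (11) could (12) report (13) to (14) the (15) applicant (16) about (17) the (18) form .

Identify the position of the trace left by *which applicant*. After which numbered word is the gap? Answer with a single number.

10

Underlying clause: Tobias can think which applicant could report to the applicant about the form.
'which applicant' functions as the subject of the clause embedded under 'think'. It moves to the left edge, and the trace sits right after 'think':
The memo did not say which applicant Tobias can think ___ could report to the applicant about the form.
'think' is word 10.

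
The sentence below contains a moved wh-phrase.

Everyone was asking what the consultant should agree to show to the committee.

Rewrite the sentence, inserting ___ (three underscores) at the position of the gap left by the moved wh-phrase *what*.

Everyone was asking what the consultant should agree to show ___ to the committee.

Underlying clause: The consultant should agree to show what to the committee.
The filler 'what' is interpreted as the direct object of 'show'. The gap is right after 'show'.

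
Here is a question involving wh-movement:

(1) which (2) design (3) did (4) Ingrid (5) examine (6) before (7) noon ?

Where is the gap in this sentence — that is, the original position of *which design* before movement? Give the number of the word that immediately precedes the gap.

5

Before movement: Ingrid did examine which design before noon.
The filler 'which design' is interpreted as the direct object of 'examine'. Wh-movement fronts it, leaving a gap right after 'examine':
Which design did Ingrid examine ___ before noon?
'examine' is word 5.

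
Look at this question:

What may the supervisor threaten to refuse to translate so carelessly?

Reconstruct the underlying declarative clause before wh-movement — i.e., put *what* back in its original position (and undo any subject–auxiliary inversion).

'what' functions as the direct object of 'translate'. It moves to the left edge, and the trace sits right after 'translate':
What may the supervisor threaten to refuse to translate ___ so carelessly?

The supervisor may threaten to refuse to translate what so carelessly.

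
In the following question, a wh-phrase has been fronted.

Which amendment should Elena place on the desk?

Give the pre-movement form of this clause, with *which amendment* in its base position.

Elena should place which amendment on the desk.

'which amendment' functions as the direct object of 'place'. It moves to the left edge, and the trace sits right after 'place':
Which amendment should Elena place ___ on the desk?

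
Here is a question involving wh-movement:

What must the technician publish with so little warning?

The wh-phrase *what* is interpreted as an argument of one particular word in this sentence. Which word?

publish

Before movement: The technician must publish what with so little warning.
The filler 'what' is interpreted as the direct object of 'publish'. Wh-movement fronts it, leaving a gap right after 'publish':
What must the technician publish ___ with so little warning?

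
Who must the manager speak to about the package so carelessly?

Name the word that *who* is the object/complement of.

to

Pre-movement form: The manager must speak to who about the package so carelessly.
'who' functions as the object of the preposition 'to'. Wh-movement fronts it, leaving a gap right after 'to':
Who must the manager speak to ___ about the package so carelessly?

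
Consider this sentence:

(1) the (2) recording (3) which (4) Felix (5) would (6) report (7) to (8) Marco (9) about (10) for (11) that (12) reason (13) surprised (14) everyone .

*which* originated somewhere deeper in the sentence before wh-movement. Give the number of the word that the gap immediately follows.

'which' functions as the object of the preposition 'about'. Fronting leaves a gap immediately after 'about':
The recording which Felix would report to Marco about ___ for that reason surprised everyone.
'about' is word 9.

9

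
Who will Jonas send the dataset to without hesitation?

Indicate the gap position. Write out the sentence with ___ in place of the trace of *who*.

Who will Jonas send the dataset to ___ without hesitation?

Pre-movement form: Jonas will send the dataset to who without hesitation.
'who' functions as the object of the preposition 'to' (recipient of 'send'). The gap is right after 'to'.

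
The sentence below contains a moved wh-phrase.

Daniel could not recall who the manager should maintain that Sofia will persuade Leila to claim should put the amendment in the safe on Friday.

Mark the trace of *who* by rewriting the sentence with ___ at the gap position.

Underlying clause: The manager should maintain that Sofia will persuade Leila to claim who should put the amendment in the safe on Friday.
'who' functions as the subject of the clause embedded under 'claim'. The gap is right after 'claim'.

Daniel could not recall who the manager should maintain that Sofia will persuade Leila to claim ___ should put the amendment in the safe on Friday.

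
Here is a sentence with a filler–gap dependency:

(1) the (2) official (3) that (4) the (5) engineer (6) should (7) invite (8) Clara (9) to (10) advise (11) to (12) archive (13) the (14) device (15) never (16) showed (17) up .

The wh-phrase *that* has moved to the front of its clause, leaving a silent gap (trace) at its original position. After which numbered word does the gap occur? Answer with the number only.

10

'that' is the direct object of 'advise'. Wh-movement fronts it, leaving a gap right after 'advise':
The official that the engineer should invite Clara to advise ___ to archive the device never showed up.
'advise' is word 10.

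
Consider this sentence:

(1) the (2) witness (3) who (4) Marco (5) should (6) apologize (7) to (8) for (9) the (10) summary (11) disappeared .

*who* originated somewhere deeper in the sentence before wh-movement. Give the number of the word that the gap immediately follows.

'who' functions as the object of the preposition 'to'. Fronting leaves a gap immediately after 'to':
The witness who Marco should apologize to ___ for the summary disappeared.
'to' is word 7.

7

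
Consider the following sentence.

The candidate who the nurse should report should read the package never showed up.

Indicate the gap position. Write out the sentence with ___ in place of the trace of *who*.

'who' is the subject of the clause embedded under 'report'. The gap is right after 'report'.

The candidate who the nurse should report ___ should read the package never showed up.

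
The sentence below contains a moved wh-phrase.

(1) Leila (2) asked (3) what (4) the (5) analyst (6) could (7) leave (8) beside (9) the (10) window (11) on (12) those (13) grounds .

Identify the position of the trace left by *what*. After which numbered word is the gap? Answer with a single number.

7

Underlying clause: The analyst could leave what beside the window on those grounds.
'what' is the direct object of 'leave'. Wh-movement fronts it, leaving a gap right after 'leave':
Leila asked what the analyst could leave ___ beside the window on those grounds.
'leave' is word 7.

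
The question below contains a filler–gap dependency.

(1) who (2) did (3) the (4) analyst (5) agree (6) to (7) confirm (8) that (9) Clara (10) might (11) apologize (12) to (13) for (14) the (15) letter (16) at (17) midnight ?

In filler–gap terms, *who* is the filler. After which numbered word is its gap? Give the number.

12

In situ: The analyst did agree to confirm that Clara might apologize to who for the letter at midnight.
'who' functions as the object of the preposition 'to'. It moves to the left edge, and the trace sits right after 'to':
Who did the analyst agree to confirm that Clara might apologize to ___ for the letter at midnight?
'to' is word 12.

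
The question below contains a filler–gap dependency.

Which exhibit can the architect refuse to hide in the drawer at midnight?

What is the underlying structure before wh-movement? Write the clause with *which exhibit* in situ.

The architect can refuse to hide which exhibit in the drawer at midnight.

The filler 'which exhibit' is interpreted as the direct object of 'hide'. It moves to the left edge, and the trace sits right after 'hide':
Which exhibit can the architect refuse to hide ___ in the drawer at midnight?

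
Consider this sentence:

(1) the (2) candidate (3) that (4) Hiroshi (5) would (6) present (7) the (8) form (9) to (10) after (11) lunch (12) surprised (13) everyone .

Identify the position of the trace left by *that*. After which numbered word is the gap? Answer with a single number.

'that' is the object of the preposition 'to' (recipient of 'present'). Wh-movement fronts it, leaving a gap right after 'to':
The candidate that Hiroshi would present the form to ___ after lunch surprised everyone.
'to' is word 9.

9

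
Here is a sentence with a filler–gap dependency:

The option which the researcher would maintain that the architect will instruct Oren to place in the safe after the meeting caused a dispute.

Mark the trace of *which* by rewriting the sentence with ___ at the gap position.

The option which the researcher would maintain that the architect will instruct Oren to place ___ in the safe after the meeting caused a dispute.

'which' is the direct object of 'place'. The gap is right after 'place'.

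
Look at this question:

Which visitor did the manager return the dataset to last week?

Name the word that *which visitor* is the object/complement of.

Underlying clause: The manager did return the dataset to which visitor last week.
The filler 'which visitor' is interpreted as the object of the preposition 'to' (recipient of 'return'). It moves to the left edge, and the trace sits right after 'to':
Which visitor did the manager return the dataset to ___ last week?

to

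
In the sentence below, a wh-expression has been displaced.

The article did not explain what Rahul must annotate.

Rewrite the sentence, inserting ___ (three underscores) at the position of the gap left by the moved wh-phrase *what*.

The article did not explain what Rahul must annotate ___.

Pre-movement form: Rahul must annotate what.
The filler 'what' is interpreted as the direct object of 'annotate'. The gap is right after 'annotate'.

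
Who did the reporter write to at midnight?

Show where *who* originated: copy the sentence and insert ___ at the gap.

Who did the reporter write to ___ at midnight?

Pre-movement form: The reporter did write to who at midnight.
'who' functions as the object of the preposition 'to'. The gap is right after 'to'.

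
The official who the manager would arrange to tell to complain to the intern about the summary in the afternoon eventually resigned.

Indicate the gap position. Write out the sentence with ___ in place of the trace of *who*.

The official who the manager would arrange to tell ___ to complain to the intern about the summary in the afternoon eventually resigned.

The filler 'who' is interpreted as the direct object of 'tell'. The gap is right after 'tell'.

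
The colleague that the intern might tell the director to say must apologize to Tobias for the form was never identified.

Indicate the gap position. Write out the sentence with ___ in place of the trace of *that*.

The colleague that the intern might tell the director to say ___ must apologize to Tobias for the form was never identified.

The filler 'that' is interpreted as the subject of the clause embedded under 'say'. The gap is right after 'say'.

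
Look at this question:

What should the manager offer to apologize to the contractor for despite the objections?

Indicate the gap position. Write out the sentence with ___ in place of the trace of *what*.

What should the manager offer to apologize to the contractor for ___ despite the objections?

Pre-movement form: The manager should offer to apologize to the contractor for what despite the objections.
'what' functions as the object of the preposition 'for'. The gap is right after 'for'.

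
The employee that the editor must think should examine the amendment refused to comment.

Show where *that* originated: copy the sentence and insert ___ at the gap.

The employee that the editor must think ___ should examine the amendment refused to comment.

The filler 'that' is interpreted as the subject of the clause embedded under 'think'. The gap is right after 'think'.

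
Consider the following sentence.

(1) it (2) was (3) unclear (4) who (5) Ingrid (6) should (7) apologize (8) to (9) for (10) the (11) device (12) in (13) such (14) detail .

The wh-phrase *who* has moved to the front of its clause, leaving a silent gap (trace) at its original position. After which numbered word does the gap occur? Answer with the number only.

Underlying clause: Ingrid should apologize to who for the device in such detail.
The filler 'who' is interpreted as the object of the preposition 'to'. Fronting leaves a gap immediately after 'to':
It was unclear who Ingrid should apologize to ___ for the device in such detail.
'to' is word 8.

8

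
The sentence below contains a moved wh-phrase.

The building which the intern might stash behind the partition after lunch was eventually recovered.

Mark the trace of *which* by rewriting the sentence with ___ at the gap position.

The building which the intern might stash ___ behind the partition after lunch was eventually recovered.

'which' is the direct object of 'stash'. The gap is right after 'stash'.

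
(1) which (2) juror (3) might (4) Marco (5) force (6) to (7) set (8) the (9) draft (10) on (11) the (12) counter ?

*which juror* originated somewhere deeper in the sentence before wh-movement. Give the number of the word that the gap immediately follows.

Underlying clause: Marco might force which juror to set the draft on the counter.
'which juror' is the direct object of 'force'. Wh-movement fronts it, leaving a gap right after 'force':
Which juror might Marco force ___ to set the draft on the counter?
'force' is word 5.

5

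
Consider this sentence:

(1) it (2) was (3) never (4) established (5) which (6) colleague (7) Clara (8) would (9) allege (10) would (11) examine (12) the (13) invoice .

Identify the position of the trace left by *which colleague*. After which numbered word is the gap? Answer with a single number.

In situ: Clara would allege which colleague would examine the invoice.
The filler 'which colleague' is interpreted as the subject of the clause embedded under 'allege'. It moves to the left edge, and the trace sits right after 'allege':
It was never established which colleague Clara would allege ___ would examine the invoice.
'allege' is word 9.

9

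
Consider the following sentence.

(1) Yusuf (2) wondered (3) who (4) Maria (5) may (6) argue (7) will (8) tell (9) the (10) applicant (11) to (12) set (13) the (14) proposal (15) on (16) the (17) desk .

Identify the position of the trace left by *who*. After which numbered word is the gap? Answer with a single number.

Pre-movement form: Maria may argue who will tell the applicant to set the proposal on the desk.
'who' is the subject of the clause embedded under 'argue'. Wh-movement fronts it, leaving a gap right after 'argue':
Yusuf wondered who Maria may argue ___ will tell the applicant to set the proposal on the desk.
'argue' is word 6.

6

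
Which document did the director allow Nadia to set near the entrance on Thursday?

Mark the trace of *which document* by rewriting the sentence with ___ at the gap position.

Underlying clause: The director did allow Nadia to set which document near the entrance on Thursday.
'which document' functions as the direct object of 'set'. The gap is right after 'set'.

Which document did the director allow Nadia to set ___ near the entrance on Thursday?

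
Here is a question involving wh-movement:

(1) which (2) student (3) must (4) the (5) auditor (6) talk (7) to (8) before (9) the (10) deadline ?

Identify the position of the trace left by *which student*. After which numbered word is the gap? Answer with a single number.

Pre-movement form: The auditor must talk to which student before the deadline.
The filler 'which student' is interpreted as the object of the preposition 'to'. Fronting leaves a gap immediately after 'to':
Which student must the auditor talk to ___ before the deadline?
'to' is word 7.

7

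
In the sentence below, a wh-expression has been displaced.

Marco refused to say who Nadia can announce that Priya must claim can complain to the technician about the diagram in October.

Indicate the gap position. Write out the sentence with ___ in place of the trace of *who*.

Before movement: Nadia can announce that Priya must claim who can complain to the technician about the diagram in October.
The filler 'who' is interpreted as the subject of the clause embedded under 'claim'. The gap is right after 'claim'.

Marco refused to say who Nadia can announce that Priya must claim ___ can complain to the technician about the diagram in October.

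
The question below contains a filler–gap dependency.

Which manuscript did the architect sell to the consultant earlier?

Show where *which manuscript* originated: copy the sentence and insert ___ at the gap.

Before movement: The architect did sell which manuscript to the consultant earlier.
'which manuscript' functions as the direct object of 'sell'. The gap is right after 'sell'.

Which manuscript did the architect sell ___ to the consultant earlier?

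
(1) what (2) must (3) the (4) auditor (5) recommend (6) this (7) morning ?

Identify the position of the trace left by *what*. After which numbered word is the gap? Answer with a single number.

5

Underlying clause: The auditor must recommend what this morning.
'what' functions as the direct object of 'recommend'. It moves to the left edge, and the trace sits right after 'recommend':
What must the auditor recommend ___ this morning?
'recommend' is word 5.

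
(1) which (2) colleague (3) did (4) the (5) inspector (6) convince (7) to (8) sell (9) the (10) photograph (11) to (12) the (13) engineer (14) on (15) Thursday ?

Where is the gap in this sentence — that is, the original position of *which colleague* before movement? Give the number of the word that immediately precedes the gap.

6

Pre-movement form: The inspector did convince which colleague to sell the photograph to the engineer on Thursday.
'which colleague' functions as the direct object of 'convince'. It moves to the left edge, and the trace sits right after 'convince':
Which colleague did the inspector convince ___ to sell the photograph to the engineer on Thursday?
'convince' is word 6.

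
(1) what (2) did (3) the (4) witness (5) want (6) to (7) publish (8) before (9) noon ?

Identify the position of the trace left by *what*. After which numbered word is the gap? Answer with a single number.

Underlying clause: The witness did want to publish what before noon.
'what' functions as the direct object of 'publish'. Fronting leaves a gap immediately after 'publish':
What did the witness want to publish ___ before noon?
'publish' is word 7.

7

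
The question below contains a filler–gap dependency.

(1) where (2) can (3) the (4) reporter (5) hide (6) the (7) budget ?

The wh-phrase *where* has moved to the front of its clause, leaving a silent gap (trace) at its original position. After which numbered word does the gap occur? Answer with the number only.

Pre-movement form: The reporter can hide the budget where.
'where' functions as the locative complement of 'hide'. Wh-movement fronts it, leaving a gap right after 'budget':
Where can the reporter hide the budget ___?
'budget' is word 7.

7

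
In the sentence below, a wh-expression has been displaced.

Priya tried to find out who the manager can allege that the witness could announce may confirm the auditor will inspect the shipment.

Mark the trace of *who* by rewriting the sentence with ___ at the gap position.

Before movement: The manager can allege that the witness could announce who may confirm the auditor will inspect the shipment.
'who' functions as the subject of the clause embedded under 'announce'. The gap is right after 'announce'.

Priya tried to find out who the manager can allege that the witness could announce ___ may confirm the auditor will inspect the shipment.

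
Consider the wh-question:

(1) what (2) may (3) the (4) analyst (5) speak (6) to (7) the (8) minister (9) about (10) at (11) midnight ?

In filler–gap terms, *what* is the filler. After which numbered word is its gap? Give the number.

Before movement: The analyst may speak to the minister about what at midnight.
'what' functions as the object of the preposition 'about'. Fronting leaves a gap immediately after 'about':
What may the analyst speak to the minister about ___ at midnight?
'about' is word 9.

9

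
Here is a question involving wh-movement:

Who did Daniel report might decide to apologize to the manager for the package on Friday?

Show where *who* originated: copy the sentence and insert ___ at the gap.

Who did Daniel report ___ might decide to apologize to the manager for the package on Friday?

Before movement: Daniel did report who might decide to apologize to the manager for the package on Friday.
The filler 'who' is interpreted as the subject of the clause embedded under 'report'. The gap is right after 'report'.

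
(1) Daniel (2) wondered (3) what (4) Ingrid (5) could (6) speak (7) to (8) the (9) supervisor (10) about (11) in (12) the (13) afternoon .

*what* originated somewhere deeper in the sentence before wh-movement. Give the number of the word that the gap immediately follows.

10

In situ: Ingrid could speak to the supervisor about what in the afternoon.
The filler 'what' is interpreted as the object of the preposition 'about'. Wh-movement fronts it, leaving a gap right after 'about':
Daniel wondered what Ingrid could speak to the supervisor about ___ in the afternoon.
'about' is word 10.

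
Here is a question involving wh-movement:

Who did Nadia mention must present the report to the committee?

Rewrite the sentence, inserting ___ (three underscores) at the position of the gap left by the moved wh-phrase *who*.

Who did Nadia mention ___ must present the report to the committee?

Pre-movement form: Nadia did mention who must present the report to the committee.
'who' functions as the subject of the clause embedded under 'mention'. The gap is right after 'mention'.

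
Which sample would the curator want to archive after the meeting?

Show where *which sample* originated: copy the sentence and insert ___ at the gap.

Before movement: The curator would want to archive which sample after the meeting.
'which sample' functions as the direct object of 'archive'. The gap is right after 'archive'.

Which sample would the curator want to archive ___ after the meeting?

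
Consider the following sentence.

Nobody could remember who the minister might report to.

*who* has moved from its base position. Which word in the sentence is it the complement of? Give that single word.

to

Before movement: The minister might report to who.
'who' functions as the object of the preposition 'to'. Wh-movement fronts it, leaving a gap right after 'to':
Nobody could remember who the minister might report to ___.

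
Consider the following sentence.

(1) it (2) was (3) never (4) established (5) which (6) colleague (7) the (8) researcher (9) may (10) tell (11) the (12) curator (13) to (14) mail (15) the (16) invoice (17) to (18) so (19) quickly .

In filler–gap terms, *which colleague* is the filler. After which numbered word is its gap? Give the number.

Pre-movement form: The researcher may tell the curator to mail the invoice to which colleague so quickly.
'which colleague' is the object of the preposition 'to' (recipient of 'mail'). Wh-movement fronts it, leaving a gap right after 'to':
It was never established which colleague the researcher may tell the curator to mail the invoice to ___ so quickly.
'to' is word 17.

17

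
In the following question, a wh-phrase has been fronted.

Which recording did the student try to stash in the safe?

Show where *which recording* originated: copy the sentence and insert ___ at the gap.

In situ: The student did try to stash which recording in the safe.
'which recording' functions as the direct object of 'stash'. The gap is right after 'stash'.

Which recording did the student try to stash ___ in the safe?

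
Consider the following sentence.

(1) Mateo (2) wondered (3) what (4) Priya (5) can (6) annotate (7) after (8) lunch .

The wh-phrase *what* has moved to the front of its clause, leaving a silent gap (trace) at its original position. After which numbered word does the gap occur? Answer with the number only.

Before movement: Priya can annotate what after lunch.
The filler 'what' is interpreted as the direct object of 'annotate'. Wh-movement fronts it, leaving a gap right after 'annotate':
Mateo wondered what Priya can annotate ___ after lunch.
'annotate' is word 6.

6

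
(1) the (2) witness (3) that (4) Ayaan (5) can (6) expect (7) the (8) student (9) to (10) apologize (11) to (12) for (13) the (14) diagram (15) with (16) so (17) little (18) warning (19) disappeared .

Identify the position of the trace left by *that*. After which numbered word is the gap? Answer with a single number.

'that' functions as the object of the preposition 'to'. It moves to the left edge, and the trace sits right after 'to':
The witness that Ayaan can expect the student to apologize to ___ for the diagram with so little warning disappeared.
'to' is word 11.

11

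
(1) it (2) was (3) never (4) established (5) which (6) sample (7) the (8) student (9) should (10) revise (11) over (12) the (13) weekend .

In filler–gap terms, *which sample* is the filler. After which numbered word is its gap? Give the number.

10

Pre-movement form: The student should revise which sample over the weekend.
'which sample' is the direct object of 'revise'. It moves to the left edge, and the trace sits right after 'revise':
It was never established which sample the student should revise ___ over the weekend.
'revise' is word 10.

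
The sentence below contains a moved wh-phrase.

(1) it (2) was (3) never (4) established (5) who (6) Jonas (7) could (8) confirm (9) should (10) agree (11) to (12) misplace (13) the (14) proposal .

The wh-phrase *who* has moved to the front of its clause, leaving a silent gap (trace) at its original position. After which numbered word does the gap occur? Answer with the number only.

8

Pre-movement form: Jonas could confirm who should agree to misplace the proposal.
The filler 'who' is interpreted as the subject of the clause embedded under 'confirm'. It moves to the left edge, and the trace sits right after 'confirm':
It was never established who Jonas could confirm ___ should agree to misplace the proposal.
'confirm' is word 8.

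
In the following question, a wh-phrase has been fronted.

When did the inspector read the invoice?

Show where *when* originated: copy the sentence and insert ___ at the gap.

When did the inspector read the invoice ___?

Before movement: The inspector did read the invoice when.
'when' is the temporal adjunct. The gap is right after 'invoice'.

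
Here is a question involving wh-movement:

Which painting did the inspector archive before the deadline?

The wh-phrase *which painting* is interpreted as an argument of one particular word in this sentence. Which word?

Pre-movement form: The inspector did archive which painting before the deadline.
The filler 'which painting' is interpreted as the direct object of 'archive'. Fronting leaves a gap immediately after 'archive':
Which painting did the inspector archive ___ before the deadline?

archive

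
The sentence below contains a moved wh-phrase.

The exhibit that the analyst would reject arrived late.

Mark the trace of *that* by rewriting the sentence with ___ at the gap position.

The exhibit that the analyst would reject ___ arrived late.

'that' functions as the direct object of 'reject'. The gap is right after 'reject'.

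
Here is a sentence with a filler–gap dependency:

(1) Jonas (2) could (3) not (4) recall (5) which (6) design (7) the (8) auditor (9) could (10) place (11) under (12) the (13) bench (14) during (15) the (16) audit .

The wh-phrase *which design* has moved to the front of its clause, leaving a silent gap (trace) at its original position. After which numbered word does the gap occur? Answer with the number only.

10

In situ: The auditor could place which design under the bench during the audit.
'which design' is the direct object of 'place'. Wh-movement fronts it, leaving a gap right after 'place':
Jonas could not recall which design the auditor could place ___ under the bench during the audit.
'place' is word 10.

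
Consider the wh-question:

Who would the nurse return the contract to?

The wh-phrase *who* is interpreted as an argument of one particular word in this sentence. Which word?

Underlying clause: The nurse would return the contract to who.
'who' functions as the object of the preposition 'to' (recipient of 'return'). Fronting leaves a gap immediately after 'to':
Who would the nurse return the contract to ___?

to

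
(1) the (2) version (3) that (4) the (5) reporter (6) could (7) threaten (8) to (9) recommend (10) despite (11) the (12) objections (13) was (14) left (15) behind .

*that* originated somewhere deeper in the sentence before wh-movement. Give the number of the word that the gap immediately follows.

9

The filler 'that' is interpreted as the direct object of 'recommend'. It moves to the left edge, and the trace sits right after 'recommend':
The version that the reporter could threaten to recommend ___ despite the objections was left behind.
'recommend' is word 9.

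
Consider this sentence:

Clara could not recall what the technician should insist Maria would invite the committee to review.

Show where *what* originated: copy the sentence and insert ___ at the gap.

Clara could not recall what the technician should insist Maria would invite the committee to review ___.

Underlying clause: The technician should insist Maria would invite the committee to review what.
The filler 'what' is interpreted as the direct object of 'review'. The gap is right after 'review'.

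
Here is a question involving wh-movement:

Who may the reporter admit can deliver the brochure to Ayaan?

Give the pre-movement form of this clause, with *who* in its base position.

The reporter may admit who can deliver the brochure to Ayaan.

The filler 'who' is interpreted as the subject of the clause embedded under 'admit'. Fronting leaves a gap immediately after 'admit':
Who may the reporter admit ___ can deliver the brochure to Ayaan?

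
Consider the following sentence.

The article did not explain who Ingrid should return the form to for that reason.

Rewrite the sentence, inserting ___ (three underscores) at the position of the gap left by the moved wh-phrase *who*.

In situ: Ingrid should return the form to who for that reason.
The filler 'who' is interpreted as the object of the preposition 'to' (recipient of 'return'). The gap is right after 'to'.

The article did not explain who Ingrid should return the form to ___ for that reason.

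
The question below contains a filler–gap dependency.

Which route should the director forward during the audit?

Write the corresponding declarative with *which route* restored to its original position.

'which route' is the direct object of 'forward'. It moves to the left edge, and the trace sits right after 'forward':
Which route should the director forward ___ during the audit?

The director should forward which route during the audit.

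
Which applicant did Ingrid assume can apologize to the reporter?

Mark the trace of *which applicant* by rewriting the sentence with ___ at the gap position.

Before movement: Ingrid did assume which applicant can apologize to the reporter.
'which applicant' functions as the subject of the clause embedded under 'assume'. The gap is right after 'assume'.

Which applicant did Ingrid assume ___ can apologize to the reporter?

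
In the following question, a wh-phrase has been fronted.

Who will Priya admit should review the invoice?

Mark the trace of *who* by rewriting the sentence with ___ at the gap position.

Who will Priya admit ___ should review the invoice?

Underlying clause: Priya will admit who should review the invoice.
The filler 'who' is interpreted as the subject of the clause embedded under 'admit'. The gap is right after 'admit'.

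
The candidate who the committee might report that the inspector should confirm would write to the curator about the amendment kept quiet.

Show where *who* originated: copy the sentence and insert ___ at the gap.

'who' functions as the subject of the clause embedded under 'confirm'. The gap is right after 'confirm'.

The candidate who the committee might report that the inspector should confirm ___ would write to the curator about the amendment kept quiet.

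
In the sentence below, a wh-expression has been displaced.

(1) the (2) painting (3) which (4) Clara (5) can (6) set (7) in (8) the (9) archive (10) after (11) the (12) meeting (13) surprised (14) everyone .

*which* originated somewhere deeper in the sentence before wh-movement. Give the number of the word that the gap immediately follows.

The filler 'which' is interpreted as the direct object of 'set'. Fronting leaves a gap immediately after 'set':
The painting which Clara can set ___ in the archive after the meeting surprised everyone.
'set' is word 6.

6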